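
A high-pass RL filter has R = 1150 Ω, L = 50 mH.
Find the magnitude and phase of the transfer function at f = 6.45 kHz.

Step 1 — Angular frequency: ω = 2π·6450 = 4.053e+04 rad/s.
Step 2 — Transfer function: H(jω) = jωL/(R + jωL).
Step 3 — Numerator jωL = j·2026; denominator R + jωL = 1150 + j2026.
Step 4 — H = 0.7564 + j0.4293.
Step 5 — Magnitude: |H| = 0.8697 (-1.2 dB); phase: φ = 29.6°.

|H| = 0.8697 (-1.2 dB), φ = 29.6°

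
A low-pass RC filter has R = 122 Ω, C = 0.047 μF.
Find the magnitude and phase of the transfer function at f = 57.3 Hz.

Step 1 — Angular frequency: ω = 2π·57.3 = 360 rad/s.
Step 2 — Transfer function: H(jω) = 1/(1 + jωRC).
Step 3 — Denominator: 1 + jωRC = 1 + j·360·122·4.7e-08 = 1 + j0.002064.
Step 4 — H = 1 - j0.002064.
Step 5 — Magnitude: |H| = 1 (-0.0 dB); phase: φ = -0.1°.

|H| = 1 (-0.0 dB), φ = -0.1°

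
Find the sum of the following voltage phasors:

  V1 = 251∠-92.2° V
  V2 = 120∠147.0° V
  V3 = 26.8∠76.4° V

Step 1 — Convert each phasor to rectangular form:
  V1 = 251·(cos(-92.2°) + j·sin(-92.2°)) = -9.635 - j250.8 V
  V2 = 120·(cos(147.0°) + j·sin(147.0°)) = -100.6 + j65.36 V
  V3 = 26.8·(cos(76.4°) + j·sin(76.4°)) = 6.302 + j26.05 V
Step 2 — Sum components: V_total = -104 - j159.4 V.
Step 3 — Convert to polar: |V_total| = 190.3 V, ∠V_total = -123.1°.

V_total = 190.3∠-123.1° V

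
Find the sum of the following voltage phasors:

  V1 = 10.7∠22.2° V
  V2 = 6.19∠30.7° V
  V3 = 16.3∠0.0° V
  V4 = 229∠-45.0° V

Step 1 — Convert each phasor to rectangular form:
  V1 = 10.7·(cos(22.2°) + j·sin(22.2°)) = 9.907 + j4.043 V
  V2 = 6.19·(cos(30.7°) + j·sin(30.7°)) = 5.322 + j3.16 V
  V3 = 16.3·(cos(0.0°) + j·sin(0.0°)) = 16.3 V
  V4 = 229·(cos(-45.0°) + j·sin(-45.0°)) = 161.9 - j161.9 V
Step 2 — Sum components: V_total = 193.5 - j154.7 V.
Step 3 — Convert to polar: |V_total| = 247.7 V, ∠V_total = -38.7°.

V_total = 247.7∠-38.7° V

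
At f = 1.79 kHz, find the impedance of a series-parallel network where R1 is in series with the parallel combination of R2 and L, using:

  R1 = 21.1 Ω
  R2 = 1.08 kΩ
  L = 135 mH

Step 1 — Angular frequency: ω = 2π·f = 2π·1790 = 1.125e+04 rad/s.
Step 2 — Component impedances:
  R1: Z = R = 21.1 Ω
  R2: Z = R = 1080 Ω
  L: Z = jωL = j·1.125e+04·0.135 = 0 + j1518 Ω
Step 3 — Parallel branch: R2 || L = 1/(1/R2 + 1/L) = 717.2 + j510.1 Ω.
Step 4 — Series with R1: Z_total = R1 + (R2 || L) = 738.3 + j510.1 Ω = 897.3∠34.6° Ω.

Z = 738.3 + j510.1 Ω = 897.3∠34.6° Ω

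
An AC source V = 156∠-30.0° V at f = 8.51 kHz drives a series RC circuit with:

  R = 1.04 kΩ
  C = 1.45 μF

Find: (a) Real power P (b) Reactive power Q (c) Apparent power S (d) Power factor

Step 1 — Angular frequency: ω = 2π·f = 2π·8510 = 5.347e+04 rad/s.
Step 2 — Component impedances:
  R: Z = R = 1040 Ω
  C: Z = 1/(jωC) = -j/(ω·C) = 0 - j12.9 Ω
Step 3 — Series combination: Z_total = R + C = 1040 - j12.9 Ω = 1040∠-0.7° Ω.
Step 4 — Source phasor: V = 156∠-30.0° V = 135.1 - j78 V.
Step 5 — Current: I = V / Z = 0.1308 - j0.07338 A = 0.15∠-29.3° A.
Step 6 — Complex power: S = V·I* = 23.4 - j0.2902 VA.
Step 7 — Real power: P = Re(S) = 23.4 W.
Step 8 — Reactive power: Q = Im(S) = -0.2902 VAR.
Step 9 — Apparent power: |S| = 23.4 VA.
Step 10 — Power factor: PF = P/|S| = 0.9999 (leading).

(a) P = 23.4 W  (b) Q = -0.2902 VAR  (c) S = 23.4 VA  (d) PF = 0.9999 (leading)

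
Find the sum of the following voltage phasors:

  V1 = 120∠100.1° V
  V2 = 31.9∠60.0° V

Step 1 — Convert each phasor to rectangular form:
  V1 = 120·(cos(100.1°) + j·sin(100.1°)) = -21.04 + j118.1 V
  V2 = 31.9·(cos(60.0°) + j·sin(60.0°)) = 15.95 + j27.63 V
Step 2 — Sum components: V_total = -5.094 + j145.8 V.
Step 3 — Convert to polar: |V_total| = 145.9 V, ∠V_total = 92.0°.

V_total = 145.9∠92.0° V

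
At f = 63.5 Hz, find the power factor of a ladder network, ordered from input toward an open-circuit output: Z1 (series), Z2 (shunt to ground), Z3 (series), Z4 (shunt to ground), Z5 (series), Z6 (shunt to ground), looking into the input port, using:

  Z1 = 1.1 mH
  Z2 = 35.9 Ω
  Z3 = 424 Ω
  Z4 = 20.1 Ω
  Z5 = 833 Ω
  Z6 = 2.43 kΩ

Step 1 — Angular frequency: ω = 2π·f = 2π·63.5 = 399 rad/s.
Step 2 — Component impedances:
  Z1: Z = jωL = j·399·0.0011 = 0 + j0.4389 Ω
  Z2: Z = R = 35.9 Ω
  Z3: Z = R = 424 Ω
  Z4: Z = R = 20.1 Ω
  Z5: Z = R = 833 Ω
  Z6: Z = R = 2430 Ω
Step 3 — Ladder network (open output): work backward from the far end, alternating series and parallel combinations. Z_in = 33.21 + j0.4389 Ω = 33.22∠0.8° Ω.
Step 4 — Power factor: PF = cos(φ) = Re(Z)/|Z| = 33.214/33.217 = 0.9999.
Step 5 — Type: Im(Z) = 0.4389 ⇒ lagging (phase φ = 0.8°).

PF = 0.9999 (lagging, φ = 0.8°)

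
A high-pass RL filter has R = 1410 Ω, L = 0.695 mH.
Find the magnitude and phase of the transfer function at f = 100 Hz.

Step 1 — Angular frequency: ω = 2π·100 = 628.3 rad/s.
Step 2 — Transfer function: H(jω) = jωL/(R + jωL).
Step 3 — Numerator jωL = j·0.4367; denominator R + jωL = 1410 + j0.4367.
Step 4 — H = 9.592e-08 + j0.0003097.
Step 5 — Magnitude: |H| = 0.0003097 (-70.2 dB); phase: φ = 90.0°.

|H| = 0.0003097 (-70.2 dB), φ = 90.0°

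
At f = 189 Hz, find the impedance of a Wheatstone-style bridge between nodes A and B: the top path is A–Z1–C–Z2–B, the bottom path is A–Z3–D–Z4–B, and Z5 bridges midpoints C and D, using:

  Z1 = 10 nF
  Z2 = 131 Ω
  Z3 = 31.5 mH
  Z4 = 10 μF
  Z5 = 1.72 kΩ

Step 1 — Angular frequency: ω = 2π·f = 2π·189 = 1188 rad/s.
Step 2 — Component impedances:
  Z1: Z = 1/(jωC) = -j/(ω·C) = 0 - j8.421e+04 Ω
  Z2: Z = R = 131 Ω
  Z3: Z = jωL = j·1188·0.0315 = 0 + j37.41 Ω
  Z4: Z = 1/(jωC) = -j/(ω·C) = 0 - j84.21 Ω
  Z5: Z = R = 1720 Ω
Step 3 — Bridge requires nodal analysis (the Z5 bridge couples midpoints C and D, so the two paths cannot be reduced to a simple series/parallel combination). Setting node B to ground and injecting 1 A at node A, the 3-node admittance system at A, C, D solves to V_A = Z_AB = 3.82 - j46.61 Ω = 46.76∠-85.3° Ω.

Z = 3.82 - j46.61 Ω = 46.76∠-85.3° Ω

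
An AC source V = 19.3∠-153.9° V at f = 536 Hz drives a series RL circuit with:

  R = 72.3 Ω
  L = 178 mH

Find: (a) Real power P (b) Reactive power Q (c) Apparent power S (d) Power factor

Step 1 — Angular frequency: ω = 2π·f = 2π·536 = 3368 rad/s.
Step 2 — Component impedances:
  R: Z = R = 72.3 Ω
  L: Z = jωL = j·3368·0.178 = 0 + j599.5 Ω
Step 3 — Series combination: Z_total = R + L = 72.3 + j599.5 Ω = 603.8∠83.1° Ω.
Step 4 — Source phasor: V = 19.3∠-153.9° V = -17.33 - j8.491 V.
Step 5 — Current: I = V / Z = -0.0174 + j0.02681 A = 0.03196∠123.0° A.
Step 6 — Complex power: S = V·I* = 0.07387 + j0.6125 VA.
Step 7 — Real power: P = Re(S) = 0.07387 W.
Step 8 — Reactive power: Q = Im(S) = 0.6125 VAR.
Step 9 — Apparent power: |S| = 0.6169 VA.
Step 10 — Power factor: PF = P/|S| = 0.1197 (lagging).

(a) P = 0.07387 W  (b) Q = 0.6125 VAR  (c) S = 0.6169 VA  (d) PF = 0.1197 (lagging)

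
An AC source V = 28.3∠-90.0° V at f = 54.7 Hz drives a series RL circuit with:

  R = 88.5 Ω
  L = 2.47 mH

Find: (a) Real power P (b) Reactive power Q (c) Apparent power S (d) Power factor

Step 1 — Angular frequency: ω = 2π·f = 2π·54.7 = 343.7 rad/s.
Step 2 — Component impedances:
  R: Z = R = 88.5 Ω
  L: Z = jωL = j·343.7·0.00247 = 0 + j0.8489 Ω
Step 3 — Series combination: Z_total = R + L = 88.5 + j0.8489 Ω = 88.5∠0.5° Ω.
Step 4 — Source phasor: V = 28.3∠-90.0° V = 0 - j28.3 V.
Step 5 — Current: I = V / Z = -0.003067 - j0.3197 A = 0.3198∠-90.5° A.
Step 6 — Complex power: S = V·I* = 9.049 + j0.0868 VA.
Step 7 — Real power: P = Re(S) = 9.049 W.
Step 8 — Reactive power: Q = Im(S) = 0.0868 VAR.
Step 9 — Apparent power: |S| = 9.049 VA.
Step 10 — Power factor: PF = P/|S| = 1 (lagging).

(a) P = 9.049 W  (b) Q = 0.0868 VAR  (c) S = 9.049 VA  (d) PF = 1 (lagging)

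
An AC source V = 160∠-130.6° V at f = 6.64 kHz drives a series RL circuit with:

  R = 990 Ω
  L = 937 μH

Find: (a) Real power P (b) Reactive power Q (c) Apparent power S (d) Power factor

Step 1 — Angular frequency: ω = 2π·f = 2π·6640 = 4.172e+04 rad/s.
Step 2 — Component impedances:
  R: Z = R = 990 Ω
  L: Z = jωL = j·4.172e+04·0.000937 = 0 + j39.09 Ω
Step 3 — Series combination: Z_total = R + L = 990 + j39.09 Ω = 990.8∠2.3° Ω.
Step 4 — Source phasor: V = 160∠-130.6° V = -104.1 - j121.5 V.
Step 5 — Current: I = V / Z = -0.1098 - j0.1184 A = 0.1615∠-132.9° A.
Step 6 — Complex power: S = V·I* = 25.82 + j1.019 VA.
Step 7 — Real power: P = Re(S) = 25.82 W.
Step 8 — Reactive power: Q = Im(S) = 1.019 VAR.
Step 9 — Apparent power: |S| = 25.84 VA.
Step 10 — Power factor: PF = P/|S| = 0.9992 (lagging).

(a) P = 25.82 W  (b) Q = 1.019 VAR  (c) S = 25.84 VA  (d) PF = 0.9992 (lagging)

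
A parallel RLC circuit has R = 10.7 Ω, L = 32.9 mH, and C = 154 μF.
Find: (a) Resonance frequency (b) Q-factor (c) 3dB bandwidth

Step 1 — Resonance: ω₀ = 1/√(LC) = 1/√(0.0329·0.000154) = 444.3 rad/s.
Step 2 — f₀ = ω₀/(2π) = 70.71 Hz.
Step 3 — Parallel Q: Q = R/(ω₀L) = 10.7/(444.3·0.0329) = 0.7321.
Step 4 — Bandwidth: Δω = ω₀/Q = 606.9 rad/s; BW = Δω/(2π) = 96.59 Hz.

(a) f₀ = 70.71 Hz  (b) Q = 0.7321  (c) BW = 96.59 Hz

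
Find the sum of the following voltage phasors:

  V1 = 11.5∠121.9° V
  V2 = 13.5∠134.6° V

Step 1 — Convert each phasor to rectangular form:
  V1 = 11.5·(cos(121.9°) + j·sin(121.9°)) = -6.077 + j9.763 V
  V2 = 13.5·(cos(134.6°) + j·sin(134.6°)) = -9.479 + j9.612 V
Step 2 — Sum components: V_total = -15.56 + j19.38 V.
Step 3 — Convert to polar: |V_total| = 24.85 V, ∠V_total = 128.8°.

V_total = 24.85∠128.8° V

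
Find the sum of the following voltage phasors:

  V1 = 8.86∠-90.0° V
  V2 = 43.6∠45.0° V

Step 1 — Convert each phasor to rectangular form:
  V1 = 8.86·(cos(-90.0°) + j·sin(-90.0°)) = 0 - j8.86 V
  V2 = 43.6·(cos(45.0°) + j·sin(45.0°)) = 30.83 + j30.83 V
Step 2 — Sum components: V_total = 30.83 + j21.97 V.
Step 3 — Convert to polar: |V_total| = 37.86 V, ∠V_total = 35.5°.

V_total = 37.86∠35.5° V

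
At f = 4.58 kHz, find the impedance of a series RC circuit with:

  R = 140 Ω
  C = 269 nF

Step 1 — Angular frequency: ω = 2π·f = 2π·4580 = 2.878e+04 rad/s.
Step 2 — Component impedances:
  R: Z = R = 140 Ω
  C: Z = 1/(jωC) = -j/(ω·C) = 0 - j129.2 Ω
Step 3 — Series combination: Z_total = R + C = 140 - j129.2 Ω = 190.5∠-42.7° Ω.

Z = 140 - j129.2 Ω = 190.5∠-42.7° Ω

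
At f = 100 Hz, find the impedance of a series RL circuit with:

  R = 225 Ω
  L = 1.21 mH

Step 1 — Angular frequency: ω = 2π·f = 2π·100 = 628.3 rad/s.
Step 2 — Component impedances:
  R: Z = R = 225 Ω
  L: Z = jωL = j·628.3·0.00121 = 0 + j0.7603 Ω
Step 3 — Series combination: Z_total = R + L = 225 + j0.7603 Ω = 225∠0.2° Ω.

Z = 225 + j0.7603 Ω = 225∠0.2° Ω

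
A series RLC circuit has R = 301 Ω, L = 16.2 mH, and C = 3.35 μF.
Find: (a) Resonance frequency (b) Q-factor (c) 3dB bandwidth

Step 1 — Resonance condition Im(Z)=0 gives ω₀ = 1/√(LC).
Step 2 — ω₀ = 1/√(0.0162·3.35e-06) = 4293 rad/s.
Step 3 — f₀ = ω₀/(2π) = 683.2 Hz.
Step 4 — Series Q: Q = ω₀L/R = 4293·0.0162/301 = 0.231.
Step 5 — 3dB bandwidth: Δω = ω₀/Q = 1.858e+04 rad/s; BW = Δω/(2π) = 2957 Hz.

(a) f₀ = 683.2 Hz  (b) Q = 0.231  (c) BW = 2957 Hz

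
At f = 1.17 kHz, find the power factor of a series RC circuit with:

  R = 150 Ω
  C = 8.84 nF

Step 1 — Angular frequency: ω = 2π·f = 2π·1170 = 7351 rad/s.
Step 2 — Component impedances:
  R: Z = R = 150 Ω
  C: Z = 1/(jωC) = -j/(ω·C) = 0 - j1.539e+04 Ω
Step 3 — Series combination: Z_total = R + C = 150 - j1.539e+04 Ω = 1.539e+04∠-89.4° Ω.
Step 4 — Power factor: PF = cos(φ) = Re(Z)/|Z| = 150/1.539e+04 = 0.009747.
Step 5 — Type: Im(Z) = -1.539e+04 ⇒ leading (phase φ = -89.4°).

PF = 0.009747 (leading, φ = -89.4°)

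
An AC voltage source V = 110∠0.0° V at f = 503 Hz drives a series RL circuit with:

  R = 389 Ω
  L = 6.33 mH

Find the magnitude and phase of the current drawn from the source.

Step 1 — Angular frequency: ω = 2π·f = 2π·503 = 3160 rad/s.
Step 2 — Component impedances:
  R: Z = R = 389 Ω
  L: Z = jωL = j·3160·0.00633 = 0 + j20.01 Ω
Step 3 — Series combination: Z_total = R + L = 389 + j20.01 Ω = 389.5∠2.9° Ω.
Step 4 — Source phasor: V = 110∠0.0° V = 110 V.
Step 5 — Ohm's law: I = V / Z_total = (110) / (389 + j20.01) = 0.282 - j0.0145 A.
Step 6 — Convert to polar: |I| = 0.2824 A, ∠I = -2.9°.

I = 0.2824∠-2.9° A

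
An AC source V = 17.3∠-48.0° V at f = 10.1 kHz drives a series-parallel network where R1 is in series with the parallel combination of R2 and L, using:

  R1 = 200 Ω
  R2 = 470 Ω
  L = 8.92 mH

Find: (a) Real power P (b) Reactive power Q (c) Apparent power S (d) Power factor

Step 1 — Angular frequency: ω = 2π·f = 2π·1.01e+04 = 6.346e+04 rad/s.
Step 2 — Component impedances:
  R1: Z = R = 200 Ω
  R2: Z = R = 470 Ω
  L: Z = jωL = j·6.346e+04·0.00892 = 0 + j566.1 Ω
Step 3 — Parallel branch: R2 || L = 1/(1/R2 + 1/L) = 278.2 + j231 Ω.
Step 4 — Series with R1: Z_total = R1 + (R2 || L) = 478.2 + j231 Ω = 531.1∠25.8° Ω.
Step 5 — Source phasor: V = 17.3∠-48.0° V = 11.58 - j12.86 V.
Step 6 — Current: I = V / Z = 0.009098 - j0.03128 A = 0.03258∠-73.8° A.
Step 7 — Complex power: S = V·I* = 0.5075 + j0.2451 VA.
Step 8 — Real power: P = Re(S) = 0.5075 W.
Step 9 — Reactive power: Q = Im(S) = 0.2451 VAR.
Step 10 — Apparent power: |S| = 0.5636 VA.
Step 11 — Power factor: PF = P/|S| = 0.9005 (lagging).

(a) P = 0.5075 W  (b) Q = 0.2451 VAR  (c) S = 0.5636 VA  (d) PF = 0.9005 (lagging)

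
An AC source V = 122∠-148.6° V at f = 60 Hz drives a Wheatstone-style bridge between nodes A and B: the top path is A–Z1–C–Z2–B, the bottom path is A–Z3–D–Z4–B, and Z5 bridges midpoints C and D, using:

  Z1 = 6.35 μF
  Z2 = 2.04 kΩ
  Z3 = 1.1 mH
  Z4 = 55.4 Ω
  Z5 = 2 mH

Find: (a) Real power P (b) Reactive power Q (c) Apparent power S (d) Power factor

Step 1 — Angular frequency: ω = 2π·f = 2π·60 = 377 rad/s.
Step 2 — Component impedances:
  Z1: Z = 1/(jωC) = -j/(ω·C) = 0 - j417.7 Ω
  Z2: Z = R = 2040 Ω
  Z3: Z = jωL = j·377·0.0011 = 0 + j0.4147 Ω
  Z4: Z = R = 55.4 Ω
  Z5: Z = jωL = j·377·0.002 = 0 + j0.754 Ω
Step 3 — Bridge requires nodal analysis (the Z5 bridge couples midpoints C and D, so the two paths cannot be reduced to a simple series/parallel combination). Setting node B to ground and injecting 1 A at node A, the 3-node admittance system at A, C, D solves to V_A = Z_AB = 53.94 + j0.4157 Ω = 53.94∠0.4° Ω.
Step 4 — Source phasor: V = 122∠-148.6° V = -104.1 - j63.56 V.
Step 5 — Current: I = V / Z = -1.94 - j1.164 A = 2.262∠-149.0° A.
Step 6 — Complex power: S = V·I* = 275.9 + j2.127 VA.
Step 7 — Real power: P = Re(S) = 275.9 W.
Step 8 — Reactive power: Q = Im(S) = 2.127 VAR.
Step 9 — Apparent power: |S| = 276 VA.
Step 10 — Power factor: PF = P/|S| = 1 (lagging).

(a) P = 275.9 W  (b) Q = 2.127 VAR  (c) S = 276 VA  (d) PF = 1 (lagging)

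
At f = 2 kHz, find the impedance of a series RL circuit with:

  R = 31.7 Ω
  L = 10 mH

Step 1 — Angular frequency: ω = 2π·f = 2π·2000 = 1.257e+04 rad/s.
Step 2 — Component impedances:
  R: Z = R = 31.7 Ω
  L: Z = jωL = j·1.257e+04·0.01 = 0 + j125.7 Ω
Step 3 — Series combination: Z_total = R + L = 31.7 + j125.7 Ω = 129.6∠75.8° Ω.

Z = 31.7 + j125.7 Ω = 129.6∠75.8° Ω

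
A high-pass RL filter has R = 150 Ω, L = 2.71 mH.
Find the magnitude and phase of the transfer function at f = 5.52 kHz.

Step 1 — Angular frequency: ω = 2π·5520 = 3.468e+04 rad/s.
Step 2 — Transfer function: H(jω) = jωL/(R + jωL).
Step 3 — Numerator jωL = j·93.99; denominator R + jωL = 150 + j93.99.
Step 4 — H = 0.2819 + j0.4499.
Step 5 — Magnitude: |H| = 0.531 (-5.5 dB); phase: φ = 57.9°.

|H| = 0.531 (-5.5 dB), φ = 57.9°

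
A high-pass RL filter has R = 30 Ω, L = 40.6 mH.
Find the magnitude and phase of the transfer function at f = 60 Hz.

Step 1 — Angular frequency: ω = 2π·60 = 377 rad/s.
Step 2 — Transfer function: H(jω) = jωL/(R + jωL).
Step 3 — Numerator jωL = j·15.31; denominator R + jωL = 30 + j15.31.
Step 4 — H = 0.2065 + j0.4048.
Step 5 — Magnitude: |H| = 0.4545 (-6.9 dB); phase: φ = 63.0°.

|H| = 0.4545 (-6.9 dB), φ = 63.0°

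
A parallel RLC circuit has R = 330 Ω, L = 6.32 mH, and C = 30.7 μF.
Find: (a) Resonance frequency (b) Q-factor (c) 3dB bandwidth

Step 1 — Resonance: ω₀ = 1/√(LC) = 1/√(0.00632·3.07e-05) = 2270 rad/s.
Step 2 — f₀ = ω₀/(2π) = 361.3 Hz.
Step 3 — Parallel Q: Q = R/(ω₀L) = 330/(2270·0.00632) = 23.
Step 4 — Bandwidth: Δω = ω₀/Q = 98.71 rad/s; BW = Δω/(2π) = 15.71 Hz.

(a) f₀ = 361.3 Hz  (b) Q = 23  (c) BW = 15.71 Hz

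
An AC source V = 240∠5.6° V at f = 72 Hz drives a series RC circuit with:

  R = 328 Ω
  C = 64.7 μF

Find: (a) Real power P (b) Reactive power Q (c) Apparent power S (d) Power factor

Step 1 — Angular frequency: ω = 2π·f = 2π·72 = 452.4 rad/s.
Step 2 — Component impedances:
  R: Z = R = 328 Ω
  C: Z = 1/(jωC) = -j/(ω·C) = 0 - j34.17 Ω
Step 3 — Series combination: Z_total = R + C = 328 - j34.17 Ω = 329.8∠-5.9° Ω.
Step 4 — Source phasor: V = 240∠5.6° V = 238.9 + j23.42 V.
Step 5 — Current: I = V / Z = 0.713 + j0.1457 A = 0.7278∠11.5° A.
Step 6 — Complex power: S = V·I* = 173.7 - j18.1 VA.
Step 7 — Real power: P = Re(S) = 173.7 W.
Step 8 — Reactive power: Q = Im(S) = -18.1 VAR.
Step 9 — Apparent power: |S| = 174.7 VA.
Step 10 — Power factor: PF = P/|S| = 0.9946 (leading).

(a) P = 173.7 W  (b) Q = -18.1 VAR  (c) S = 174.7 VA  (d) PF = 0.9946 (leading)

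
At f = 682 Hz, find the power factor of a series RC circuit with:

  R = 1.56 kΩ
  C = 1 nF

Step 1 — Angular frequency: ω = 2π·f = 2π·682 = 4285 rad/s.
Step 2 — Component impedances:
  R: Z = R = 1560 Ω
  C: Z = 1/(jωC) = -j/(ω·C) = 0 - j2.334e+05 Ω
Step 3 — Series combination: Z_total = R + C = 1560 - j2.334e+05 Ω = 2.334e+05∠-89.6° Ω.
Step 4 — Power factor: PF = cos(φ) = Re(Z)/|Z| = 1560/2.3337e+05 = 0.006685.
Step 5 — Type: Im(Z) = -2.334e+05 ⇒ leading (phase φ = -89.6°).

PF = 0.006685 (leading, φ = -89.6°)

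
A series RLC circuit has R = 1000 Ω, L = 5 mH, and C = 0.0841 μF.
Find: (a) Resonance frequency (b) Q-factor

Step 1 — Resonance condition Im(Z)=0 gives ω₀ = 1/√(LC).
Step 2 — ω₀ = 1/√(0.005·8.41e-08) = 4.877e+04 rad/s.
Step 3 — f₀ = ω₀/(2π) = 7761 Hz.
Step 4 — Series Q: Q = ω₀L/R = 4.877e+04·0.005/1000 = 0.2438.

(a) f₀ = 7761 Hz  (b) Q = 0.2438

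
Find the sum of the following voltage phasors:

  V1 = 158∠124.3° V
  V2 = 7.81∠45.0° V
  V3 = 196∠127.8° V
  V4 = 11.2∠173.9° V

Step 1 — Convert each phasor to rectangular form:
  V1 = 158·(cos(124.3°) + j·sin(124.3°)) = -89.04 + j130.5 V
  V2 = 7.81·(cos(45.0°) + j·sin(45.0°)) = 5.523 + j5.523 V
  V3 = 196·(cos(127.8°) + j·sin(127.8°)) = -120.1 + j154.9 V
  V4 = 11.2·(cos(173.9°) + j·sin(173.9°)) = -11.14 + j1.19 V
Step 2 — Sum components: V_total = -214.8 + j292.1 V.
Step 3 — Convert to polar: |V_total| = 362.6 V, ∠V_total = 126.3°.

V_total = 362.6∠126.3° V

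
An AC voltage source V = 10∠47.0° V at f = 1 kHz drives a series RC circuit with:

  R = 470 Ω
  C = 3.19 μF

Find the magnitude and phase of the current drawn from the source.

Step 1 — Angular frequency: ω = 2π·f = 2π·1000 = 6283 rad/s.
Step 2 — Component impedances:
  R: Z = R = 470 Ω
  C: Z = 1/(jωC) = -j/(ω·C) = 0 - j49.89 Ω
Step 3 — Series combination: Z_total = R + C = 470 - j49.89 Ω = 472.6∠-6.1° Ω.
Step 4 — Source phasor: V = 10∠47.0° V = 6.82 + j7.314 V.
Step 5 — Ohm's law: I = V / Z_total = (6.82 + j7.314) / (470 - j49.89) = 0.01272 + j0.01691 A.
Step 6 — Convert to polar: |I| = 0.02116 A, ∠I = 53.1°.

I = 0.02116∠53.1° A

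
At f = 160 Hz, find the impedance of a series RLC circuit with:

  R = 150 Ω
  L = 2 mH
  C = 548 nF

Step 1 — Angular frequency: ω = 2π·f = 2π·160 = 1005 rad/s.
Step 2 — Component impedances:
  R: Z = R = 150 Ω
  L: Z = jωL = j·1005·0.002 = 0 + j2.011 Ω
  C: Z = 1/(jωC) = -j/(ω·C) = 0 - j1815 Ω
Step 3 — Series combination: Z_total = R + L + C = 150 - j1813 Ω = 1819∠-85.3° Ω.

Z = 150 - j1813 Ω = 1819∠-85.3° Ω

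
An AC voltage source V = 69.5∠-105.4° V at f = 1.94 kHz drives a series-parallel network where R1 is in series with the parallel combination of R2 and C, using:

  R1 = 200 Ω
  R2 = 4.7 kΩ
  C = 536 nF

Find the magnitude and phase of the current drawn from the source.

Step 1 — Angular frequency: ω = 2π·f = 2π·1940 = 1.219e+04 rad/s.
Step 2 — Component impedances:
  R1: Z = R = 200 Ω
  R2: Z = R = 4700 Ω
  C: Z = 1/(jωC) = -j/(ω·C) = 0 - j153.1 Ω
Step 3 — Parallel branch: R2 || C = 1/(1/R2 + 1/C) = 4.979 - j152.9 Ω.
Step 4 — Series with R1: Z_total = R1 + (R2 || C) = 205 - j152.9 Ω = 255.7∠-36.7° Ω.
Step 5 — Source phasor: V = 69.5∠-105.4° V = -18.46 - j67 V.
Step 6 — Ohm's law: I = V / Z_total = (-18.46 - j67) / (205 - j152.9) = 0.09881 - j0.2532 A.
Step 7 — Convert to polar: |I| = 0.2718 A, ∠I = -68.7°.

I = 0.2718∠-68.7° A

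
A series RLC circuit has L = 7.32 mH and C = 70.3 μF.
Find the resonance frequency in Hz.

Step 1 — Resonance condition Im(Z)=0 gives ω₀ = 1/√(LC).
Step 2 — ω₀ = 1/√(0.00732·7.03e-05) = 1394 rad/s.
Step 3 — f₀ = ω₀/(2π) = 221.9 Hz.

f₀ = 221.9 Hz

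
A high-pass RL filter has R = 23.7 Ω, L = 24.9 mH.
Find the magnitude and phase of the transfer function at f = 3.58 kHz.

Step 1 — Angular frequency: ω = 2π·3580 = 2.249e+04 rad/s.
Step 2 — Transfer function: H(jω) = jωL/(R + jωL).
Step 3 — Numerator jωL = j·560.1; denominator R + jωL = 23.7 + j560.1.
Step 4 — H = 0.9982 + j0.04224.
Step 5 — Magnitude: |H| = 0.9991 (-0.0 dB); phase: φ = 2.4°.

|H| = 0.9991 (-0.0 dB), φ = 2.4°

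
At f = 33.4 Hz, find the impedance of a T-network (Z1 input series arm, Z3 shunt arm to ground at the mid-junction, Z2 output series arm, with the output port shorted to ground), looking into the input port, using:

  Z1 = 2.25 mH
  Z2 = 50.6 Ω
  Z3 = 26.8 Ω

Step 1 — Angular frequency: ω = 2π·f = 2π·33.4 = 209.9 rad/s.
Step 2 — Component impedances:
  Z1: Z = jωL = j·209.9·0.00225 = 0 + j0.4722 Ω
  Z2: Z = R = 50.6 Ω
  Z3: Z = R = 26.8 Ω
Step 3 — With the output port shorted to ground, the output series arm Z2 runs from the junction to ground; the shunt arm Z3 also runs from the junction to ground. They appear in parallel: Z3 || Z2 = 17.52 Ω.
Step 4 — Series with input arm Z1: Z_in = Z1 + (Z3 || Z2) = 17.52 + j0.4722 Ω = 17.53∠1.5° Ω.

Z = 17.52 + j0.4722 Ω = 17.53∠1.5° Ω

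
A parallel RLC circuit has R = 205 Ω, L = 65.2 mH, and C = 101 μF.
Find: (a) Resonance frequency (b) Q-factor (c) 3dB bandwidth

Step 1 — Resonance: ω₀ = 1/√(LC) = 1/√(0.0652·0.000101) = 389.7 rad/s.
Step 2 — f₀ = ω₀/(2π) = 62.02 Hz.
Step 3 — Parallel Q: Q = R/(ω₀L) = 205/(389.7·0.0652) = 8.068.
Step 4 — Bandwidth: Δω = ω₀/Q = 48.3 rad/s; BW = Δω/(2π) = 7.687 Hz.

(a) f₀ = 62.02 Hz  (b) Q = 8.068  (c) BW = 7.687 Hz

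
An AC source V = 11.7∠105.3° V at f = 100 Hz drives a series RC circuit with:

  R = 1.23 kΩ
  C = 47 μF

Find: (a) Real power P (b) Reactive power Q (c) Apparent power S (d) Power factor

Step 1 — Angular frequency: ω = 2π·f = 2π·100 = 628.3 rad/s.
Step 2 — Component impedances:
  R: Z = R = 1230 Ω
  C: Z = 1/(jωC) = -j/(ω·C) = 0 - j33.86 Ω
Step 3 — Series combination: Z_total = R + C = 1230 - j33.86 Ω = 1230∠-1.6° Ω.
Step 4 — Source phasor: V = 11.7∠105.3° V = -3.087 + j11.29 V.
Step 5 — Current: I = V / Z = -0.002761 + j0.009099 A = 0.009509∠106.9° A.
Step 6 — Complex power: S = V·I* = 0.1112 - j0.003062 VA.
Step 7 — Real power: P = Re(S) = 0.1112 W.
Step 8 — Reactive power: Q = Im(S) = -0.003062 VAR.
Step 9 — Apparent power: |S| = 0.1113 VA.
Step 10 — Power factor: PF = P/|S| = 0.9996 (leading).

(a) P = 0.1112 W  (b) Q = -0.003062 VAR  (c) S = 0.1113 VA  (d) PF = 0.9996 (leading)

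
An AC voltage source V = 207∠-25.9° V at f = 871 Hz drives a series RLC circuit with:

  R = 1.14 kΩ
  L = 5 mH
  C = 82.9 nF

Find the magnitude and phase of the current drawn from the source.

Step 1 — Angular frequency: ω = 2π·f = 2π·871 = 5473 rad/s.
Step 2 — Component impedances:
  R: Z = R = 1140 Ω
  L: Z = jωL = j·5473·0.005 = 0 + j27.36 Ω
  C: Z = 1/(jωC) = -j/(ω·C) = 0 - j2204 Ω
Step 3 — Series combination: Z_total = R + L + C = 1140 - j2177 Ω = 2457∠-62.4° Ω.
Step 4 — Source phasor: V = 207∠-25.9° V = 186.2 - j90.42 V.
Step 5 — Ohm's law: I = V / Z_total = (186.2 - j90.42) / (1140 - j2177) = 0.06775 + j0.05006 A.
Step 6 — Convert to polar: |I| = 0.08424 A, ∠I = 36.5°.

I = 0.08424∠36.5° A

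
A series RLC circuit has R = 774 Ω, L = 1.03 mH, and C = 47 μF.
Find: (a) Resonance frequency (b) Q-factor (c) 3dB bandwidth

Step 1 — Resonance condition Im(Z)=0 gives ω₀ = 1/√(LC).
Step 2 — ω₀ = 1/√(0.00103·4.7e-05) = 4545 rad/s.
Step 3 — f₀ = ω₀/(2π) = 723.4 Hz.
Step 4 — Series Q: Q = ω₀L/R = 4545·0.00103/774 = 0.006048.
Step 5 — 3dB bandwidth: Δω = ω₀/Q = 7.515e+05 rad/s; BW = Δω/(2π) = 1.196e+05 Hz.

(a) f₀ = 723.4 Hz  (b) Q = 0.006048  (c) BW = 1.196e+05 Hz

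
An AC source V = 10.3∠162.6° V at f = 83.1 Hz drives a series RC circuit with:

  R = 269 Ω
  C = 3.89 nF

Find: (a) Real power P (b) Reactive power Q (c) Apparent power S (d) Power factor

Step 1 — Angular frequency: ω = 2π·f = 2π·83.1 = 522.1 rad/s.
Step 2 — Component impedances:
  R: Z = R = 269 Ω
  C: Z = 1/(jωC) = -j/(ω·C) = 0 - j4.923e+05 Ω
Step 3 — Series combination: Z_total = R + C = 269 - j4.923e+05 Ω = 4.923e+05∠-90.0° Ω.
Step 4 — Source phasor: V = 10.3∠162.6° V = -9.829 + j3.08 V.
Step 5 — Current: I = V / Z = -6.267e-06 - j1.996e-05 A = 2.092e-05∠-107.4° A.
Step 6 — Complex power: S = V·I* = 1.177e-07 - j0.0002155 VA.
Step 7 — Real power: P = Re(S) = 1.177e-07 W.
Step 8 — Reactive power: Q = Im(S) = -0.0002155 VAR.
Step 9 — Apparent power: |S| = 0.0002155 VA.
Step 10 — Power factor: PF = P/|S| = 0.0005464 (leading).

(a) P = 1.177e-07 W  (b) Q = -0.0002155 VAR  (c) S = 0.0002155 VA  (d) PF = 0.0005464 (leading)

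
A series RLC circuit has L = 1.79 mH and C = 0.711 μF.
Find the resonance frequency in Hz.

Step 1 — Resonance condition Im(Z)=0 gives ω₀ = 1/√(LC).
Step 2 — ω₀ = 1/√(0.00179·7.11e-07) = 2.803e+04 rad/s.
Step 3 — f₀ = ω₀/(2π) = 4461 Hz.

f₀ = 4461 Hz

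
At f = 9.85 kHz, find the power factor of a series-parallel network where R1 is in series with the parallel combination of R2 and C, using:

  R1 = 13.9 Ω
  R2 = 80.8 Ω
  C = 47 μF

Step 1 — Angular frequency: ω = 2π·f = 2π·9850 = 6.189e+04 rad/s.
Step 2 — Component impedances:
  R1: Z = R = 13.9 Ω
  R2: Z = R = 80.8 Ω
  C: Z = 1/(jωC) = -j/(ω·C) = 0 - j0.3438 Ω
Step 3 — Parallel branch: R2 || C = 1/(1/R2 + 1/C) = 0.001463 - j0.3438 Ω.
Step 4 — Series with R1: Z_total = R1 + (R2 || C) = 13.9 - j0.3438 Ω = 13.91∠-1.4° Ω.
Step 5 — Power factor: PF = cos(φ) = Re(Z)/|Z| = 13.9015/13.9057 = 0.9997.
Step 6 — Type: Im(Z) = -0.3438 ⇒ leading (phase φ = -1.4°).

PF = 0.9997 (leading, φ = -1.4°)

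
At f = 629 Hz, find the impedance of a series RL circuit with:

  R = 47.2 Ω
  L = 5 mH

Step 1 — Angular frequency: ω = 2π·f = 2π·629 = 3952 rad/s.
Step 2 — Component impedances:
  R: Z = R = 47.2 Ω
  L: Z = jωL = j·3952·0.005 = 0 + j19.76 Ω
Step 3 — Series combination: Z_total = R + L = 47.2 + j19.76 Ω = 51.17∠22.7° Ω.

Z = 47.2 + j19.76 Ω = 51.17∠22.7° Ω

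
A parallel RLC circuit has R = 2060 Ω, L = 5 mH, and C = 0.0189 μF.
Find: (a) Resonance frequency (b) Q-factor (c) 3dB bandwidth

Step 1 — Resonance: ω₀ = 1/√(LC) = 1/√(0.005·1.89e-08) = 1.029e+05 rad/s.
Step 2 — f₀ = ω₀/(2π) = 1.637e+04 Hz.
Step 3 — Parallel Q: Q = R/(ω₀L) = 2060/(1.029e+05·0.005) = 4.005.
Step 4 — Bandwidth: Δω = ω₀/Q = 2.568e+04 rad/s; BW = Δω/(2π) = 4088 Hz.

(a) f₀ = 1.637e+04 Hz  (b) Q = 4.005  (c) BW = 4088 Hz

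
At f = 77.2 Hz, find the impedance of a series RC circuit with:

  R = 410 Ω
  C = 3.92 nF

Step 1 — Angular frequency: ω = 2π·f = 2π·77.2 = 485.1 rad/s.
Step 2 — Component impedances:
  R: Z = R = 410 Ω
  C: Z = 1/(jωC) = -j/(ω·C) = 0 - j5.259e+05 Ω
Step 3 — Series combination: Z_total = R + C = 410 - j5.259e+05 Ω = 5.259e+05∠-90.0° Ω.

Z = 410 - j5.259e+05 Ω = 5.259e+05∠-90.0° Ω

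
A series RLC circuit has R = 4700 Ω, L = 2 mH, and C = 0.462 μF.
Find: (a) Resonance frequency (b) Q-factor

Step 1 — Resonance condition Im(Z)=0 gives ω₀ = 1/√(LC).
Step 2 — ω₀ = 1/√(0.002·4.62e-07) = 3.29e+04 rad/s.
Step 3 — f₀ = ω₀/(2π) = 5236 Hz.
Step 4 — Series Q: Q = ω₀L/R = 3.29e+04·0.002/4700 = 0.014.

(a) f₀ = 5236 Hz  (b) Q = 0.014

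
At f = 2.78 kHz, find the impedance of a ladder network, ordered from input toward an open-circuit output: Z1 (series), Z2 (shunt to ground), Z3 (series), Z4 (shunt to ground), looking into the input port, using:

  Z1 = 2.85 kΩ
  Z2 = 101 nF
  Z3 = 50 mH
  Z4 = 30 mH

Step 1 — Angular frequency: ω = 2π·f = 2π·2780 = 1.747e+04 rad/s.
Step 2 — Component impedances:
  Z1: Z = R = 2850 Ω
  Z2: Z = 1/(jωC) = -j/(ω·C) = 0 - j566.8 Ω
  Z3: Z = jωL = j·1.747e+04·0.05 = 0 + j873.4 Ω
  Z4: Z = jωL = j·1.747e+04·0.03 = 0 + j524 Ω
Step 3 — Ladder network (open output): work backward from the far end, alternating series and parallel combinations. Z_in = 2850 - j953.7 Ω = 3005∠-18.5° Ω.

Z = 2850 - j953.7 Ω = 3005∠-18.5° Ω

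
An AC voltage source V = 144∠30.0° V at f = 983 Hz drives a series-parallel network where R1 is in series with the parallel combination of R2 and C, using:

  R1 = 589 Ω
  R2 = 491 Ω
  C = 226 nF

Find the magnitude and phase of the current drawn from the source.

Step 1 — Angular frequency: ω = 2π·f = 2π·983 = 6176 rad/s.
Step 2 — Component impedances:
  R1: Z = R = 589 Ω
  R2: Z = R = 491 Ω
  C: Z = 1/(jωC) = -j/(ω·C) = 0 - j716.4 Ω
Step 3 — Parallel branch: R2 || C = 1/(1/R2 + 1/C) = 334.1 - j229 Ω.
Step 4 — Series with R1: Z_total = R1 + (R2 || C) = 923.1 - j229 Ω = 951∠-13.9° Ω.
Step 5 — Source phasor: V = 144∠30.0° V = 124.7 + j72 V.
Step 6 — Ohm's law: I = V / Z_total = (124.7 + j72) / (923.1 - j229) = 0.109 + j0.105 A.
Step 7 — Convert to polar: |I| = 0.1514 A, ∠I = 43.9°.

I = 0.1514∠43.9° A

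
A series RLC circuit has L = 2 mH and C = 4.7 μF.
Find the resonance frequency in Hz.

Step 1 — Resonance condition Im(Z)=0 gives ω₀ = 1/√(LC).
Step 2 — ω₀ = 1/√(0.002·4.7e-06) = 1.031e+04 rad/s.
Step 3 — f₀ = ω₀/(2π) = 1642 Hz.

f₀ = 1642 Hz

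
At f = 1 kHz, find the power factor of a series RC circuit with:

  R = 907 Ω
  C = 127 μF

Step 1 — Angular frequency: ω = 2π·f = 2π·1000 = 6283 rad/s.
Step 2 — Component impedances:
  R: Z = R = 907 Ω
  C: Z = 1/(jωC) = -j/(ω·C) = 0 - j1.253 Ω
Step 3 — Series combination: Z_total = R + C = 907 - j1.253 Ω = 907∠-0.1° Ω.
Step 4 — Power factor: PF = cos(φ) = Re(Z)/|Z| = 907/907 = 1.
Step 5 — Type: Im(Z) = -1.253 ⇒ leading (phase φ = -0.1°).

PF = 1 (leading, φ = -0.1°)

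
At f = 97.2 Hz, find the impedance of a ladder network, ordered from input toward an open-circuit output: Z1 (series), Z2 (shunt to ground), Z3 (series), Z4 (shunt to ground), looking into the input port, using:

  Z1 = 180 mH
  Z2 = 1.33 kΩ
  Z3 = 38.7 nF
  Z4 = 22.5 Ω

Step 1 — Angular frequency: ω = 2π·f = 2π·97.2 = 610.7 rad/s.
Step 2 — Component impedances:
  Z1: Z = jωL = j·610.7·0.18 = 0 + j109.9 Ω
  Z2: Z = R = 1330 Ω
  Z3: Z = 1/(jωC) = -j/(ω·C) = 0 - j4.231e+04 Ω
  Z4: Z = R = 22.5 Ω
Step 3 — Ladder network (open output): work backward from the far end, alternating series and parallel combinations. Z_in = 1329 + j68.17 Ω = 1330∠2.9° Ω.

Z = 1329 + j68.17 Ω = 1330∠2.9° Ω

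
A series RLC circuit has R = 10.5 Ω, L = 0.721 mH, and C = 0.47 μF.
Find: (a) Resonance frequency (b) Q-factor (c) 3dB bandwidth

Step 1 — Resonance condition Im(Z)=0 gives ω₀ = 1/√(LC).
Step 2 — ω₀ = 1/√(0.000721·4.7e-07) = 5.432e+04 rad/s.
Step 3 — f₀ = ω₀/(2π) = 8646 Hz.
Step 4 — Series Q: Q = ω₀L/R = 5.432e+04·0.000721/10.5 = 3.73.
Step 5 — 3dB bandwidth: Δω = ω₀/Q = 1.456e+04 rad/s; BW = Δω/(2π) = 2318 Hz.

(a) f₀ = 8646 Hz  (b) Q = 3.73  (c) BW = 2318 Hz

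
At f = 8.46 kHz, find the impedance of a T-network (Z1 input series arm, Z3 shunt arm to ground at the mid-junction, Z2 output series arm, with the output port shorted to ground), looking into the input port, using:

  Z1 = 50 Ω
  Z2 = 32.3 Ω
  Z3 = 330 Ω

Step 1 — Angular frequency: ω = 2π·f = 2π·8460 = 5.316e+04 rad/s.
Step 2 — Component impedances:
  Z1: Z = R = 50 Ω
  Z2: Z = R = 32.3 Ω
  Z3: Z = R = 330 Ω
Step 3 — With the output port shorted to ground, the output series arm Z2 runs from the junction to ground; the shunt arm Z3 also runs from the junction to ground. They appear in parallel: Z3 || Z2 = 29.42 Ω.
Step 4 — Series with input arm Z1: Z_in = Z1 + (Z3 || Z2) = 79.42 Ω = 79.42∠0.0° Ω.

Z = 79.42 Ω = 79.42∠0.0° Ω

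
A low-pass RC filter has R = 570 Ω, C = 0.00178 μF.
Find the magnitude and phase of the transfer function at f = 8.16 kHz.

Step 1 — Angular frequency: ω = 2π·8160 = 5.127e+04 rad/s.
Step 2 — Transfer function: H(jω) = 1/(1 + jωRC).
Step 3 — Denominator: 1 + jωRC = 1 + j·5.127e+04·570·1.78e-09 = 1 + j0.05202.
Step 4 — H = 0.9973 - j0.05188.
Step 5 — Magnitude: |H| = 0.9986 (-0.0 dB); phase: φ = -3.0°.

|H| = 0.9986 (-0.0 dB), φ = -3.0°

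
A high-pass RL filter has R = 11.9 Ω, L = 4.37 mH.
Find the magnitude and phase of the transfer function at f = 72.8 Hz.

Step 1 — Angular frequency: ω = 2π·72.8 = 457.4 rad/s.
Step 2 — Transfer function: H(jω) = jωL/(R + jωL).
Step 3 — Numerator jωL = j·1.999; denominator R + jωL = 11.9 + j1.999.
Step 4 — H = 0.02744 + j0.1634.
Step 5 — Magnitude: |H| = 0.1657 (-15.6 dB); phase: φ = 80.5°.

|H| = 0.1657 (-15.6 dB), φ = 80.5°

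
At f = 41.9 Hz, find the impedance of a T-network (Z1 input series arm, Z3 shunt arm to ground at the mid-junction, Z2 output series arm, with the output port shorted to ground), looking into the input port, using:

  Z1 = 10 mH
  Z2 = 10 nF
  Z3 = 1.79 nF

Step 1 — Angular frequency: ω = 2π·f = 2π·41.9 = 263.3 rad/s.
Step 2 — Component impedances:
  Z1: Z = jωL = j·263.3·0.01 = 0 + j2.633 Ω
  Z2: Z = 1/(jωC) = -j/(ω·C) = 0 - j3.798e+05 Ω
  Z3: Z = 1/(jωC) = -j/(ω·C) = 0 - j2.122e+06 Ω
Step 3 — With the output port shorted to ground, the output series arm Z2 runs from the junction to ground; the shunt arm Z3 also runs from the junction to ground. They appear in parallel: Z3 || Z2 = 0 - j3.222e+05 Ω.
Step 4 — Series with input arm Z1: Z_in = Z1 + (Z3 || Z2) = 0 - j3.222e+05 Ω = 3.222e+05∠-90.0° Ω.

Z = 0 - j3.222e+05 Ω = 3.222e+05∠-90.0° Ω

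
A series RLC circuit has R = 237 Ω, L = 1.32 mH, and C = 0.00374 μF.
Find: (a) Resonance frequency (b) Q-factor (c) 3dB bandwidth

Step 1 — Resonance: ω₀ = 1/√(LC) = 1/√(0.00132·3.74e-09) = 4.501e+05 rad/s.
Step 2 — f₀ = ω₀/(2π) = 7.163e+04 Hz.
Step 3 — Series Q: Q = ω₀L/R = 4.501e+05·0.00132/237 = 2.507.
Step 4 — Bandwidth: Δω = ω₀/Q = 1.795e+05 rad/s; BW = Δω/(2π) = 2.858e+04 Hz.

(a) f₀ = 7.163e+04 Hz  (b) Q = 2.507  (c) BW = 2.858e+04 Hz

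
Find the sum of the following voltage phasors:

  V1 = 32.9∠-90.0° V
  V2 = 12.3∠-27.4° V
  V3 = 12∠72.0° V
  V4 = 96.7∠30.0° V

Step 1 — Convert each phasor to rectangular form:
  V1 = 32.9·(cos(-90.0°) + j·sin(-90.0°)) = 0 - j32.9 V
  V2 = 12.3·(cos(-27.4°) + j·sin(-27.4°)) = 10.92 - j5.66 V
  V3 = 12·(cos(72.0°) + j·sin(72.0°)) = 3.708 + j11.41 V
  V4 = 96.7·(cos(30.0°) + j·sin(30.0°)) = 83.74 + j48.35 V
Step 2 — Sum components: V_total = 98.37 + j21.2 V.
Step 3 — Convert to polar: |V_total| = 100.6 V, ∠V_total = 12.2°.

V_total = 100.6∠12.2° V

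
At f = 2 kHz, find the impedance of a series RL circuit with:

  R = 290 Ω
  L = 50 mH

Step 1 — Angular frequency: ω = 2π·f = 2π·2000 = 1.257e+04 rad/s.
Step 2 — Component impedances:
  R: Z = R = 290 Ω
  L: Z = jωL = j·1.257e+04·0.05 = 0 + j628.3 Ω
Step 3 — Series combination: Z_total = R + L = 290 + j628.3 Ω = 692∠65.2° Ω.

Z = 290 + j628.3 Ω = 692∠65.2° Ω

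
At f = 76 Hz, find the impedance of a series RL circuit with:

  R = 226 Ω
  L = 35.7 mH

Step 1 — Angular frequency: ω = 2π·f = 2π·76 = 477.5 rad/s.
Step 2 — Component impedances:
  R: Z = R = 226 Ω
  L: Z = jωL = j·477.5·0.0357 = 0 + j17.05 Ω
Step 3 — Series combination: Z_total = R + L = 226 + j17.05 Ω = 226.6∠4.3° Ω.

Z = 226 + j17.05 Ω = 226.6∠4.3° Ω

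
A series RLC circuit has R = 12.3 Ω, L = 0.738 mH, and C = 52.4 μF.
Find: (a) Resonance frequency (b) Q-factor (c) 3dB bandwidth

Step 1 — Resonance condition Im(Z)=0 gives ω₀ = 1/√(LC).
Step 2 — ω₀ = 1/√(0.000738·5.24e-05) = 5085 rad/s.
Step 3 — f₀ = ω₀/(2π) = 809.3 Hz.
Step 4 — Series Q: Q = ω₀L/R = 5085·0.000738/12.3 = 0.3051.
Step 5 — 3dB bandwidth: Δω = ω₀/Q = 1.667e+04 rad/s; BW = Δω/(2π) = 2653 Hz.

(a) f₀ = 809.3 Hz  (b) Q = 0.3051  (c) BW = 2653 Hz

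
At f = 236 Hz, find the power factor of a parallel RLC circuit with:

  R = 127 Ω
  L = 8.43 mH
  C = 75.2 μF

Step 1 — Angular frequency: ω = 2π·f = 2π·236 = 1483 rad/s.
Step 2 — Component impedances:
  R: Z = R = 127 Ω
  L: Z = jωL = j·1483·0.00843 = 0 + j12.5 Ω
  C: Z = 1/(jωC) = -j/(ω·C) = 0 - j8.968 Ω
Step 3 — Parallel combination: 1/Z_total = 1/R + 1/L + 1/C; Z_total = 7.464 - j29.87 Ω = 30.79∠-76.0° Ω.
Step 4 — Power factor: PF = cos(φ) = Re(Z)/|Z| = 7.464/30.79 = 0.2424.
Step 5 — Type: Im(Z) = -29.87 ⇒ leading (phase φ = -76.0°).

PF = 0.2424 (leading, φ = -76.0°)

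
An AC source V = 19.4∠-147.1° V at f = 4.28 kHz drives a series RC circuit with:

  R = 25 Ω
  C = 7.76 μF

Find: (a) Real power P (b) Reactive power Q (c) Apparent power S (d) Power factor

Step 1 — Angular frequency: ω = 2π·f = 2π·4280 = 2.689e+04 rad/s.
Step 2 — Component impedances:
  R: Z = R = 25 Ω
  C: Z = 1/(jωC) = -j/(ω·C) = 0 - j4.792 Ω
Step 3 — Series combination: Z_total = R + C = 25 - j4.792 Ω = 25.46∠-10.9° Ω.
Step 4 — Source phasor: V = 19.4∠-147.1° V = -16.29 - j10.54 V.
Step 5 — Current: I = V / Z = -0.5505 - j0.527 A = 0.7621∠-136.2° A.
Step 6 — Complex power: S = V·I* = 14.52 - j2.783 VA.
Step 7 — Real power: P = Re(S) = 14.52 W.
Step 8 — Reactive power: Q = Im(S) = -2.783 VAR.
Step 9 — Apparent power: |S| = 14.79 VA.
Step 10 — Power factor: PF = P/|S| = 0.9821 (leading).

(a) P = 14.52 W  (b) Q = -2.783 VAR  (c) S = 14.79 VA  (d) PF = 0.9821 (leading)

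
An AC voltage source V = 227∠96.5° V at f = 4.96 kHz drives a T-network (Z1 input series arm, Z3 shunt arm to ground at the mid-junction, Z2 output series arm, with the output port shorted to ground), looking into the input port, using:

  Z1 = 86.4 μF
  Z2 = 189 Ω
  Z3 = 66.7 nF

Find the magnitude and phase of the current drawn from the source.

Step 1 — Angular frequency: ω = 2π·f = 2π·4960 = 3.116e+04 rad/s.
Step 2 — Component impedances:
  Z1: Z = 1/(jωC) = -j/(ω·C) = 0 - j0.3714 Ω
  Z2: Z = R = 189 Ω
  Z3: Z = 1/(jωC) = -j/(ω·C) = 0 - j481.1 Ω
Step 3 — With the output port shorted to ground, the output series arm Z2 runs from the junction to ground; the shunt arm Z3 also runs from the junction to ground. They appear in parallel: Z3 || Z2 = 163.7 - j64.32 Ω.
Step 4 — Series with input arm Z1: Z_in = Z1 + (Z3 || Z2) = 163.7 - j64.7 Ω = 176∠-21.6° Ω.
Step 5 — Source phasor: V = 227∠96.5° V = -25.7 + j225.5 V.
Step 6 — Ohm's law: I = V / Z_total = (-25.7 + j225.5) / (163.7 - j64.7) = -0.6066 + j1.138 A.
Step 7 — Convert to polar: |I| = 1.289 A, ∠I = 118.1°.

I = 1.289∠118.1° A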